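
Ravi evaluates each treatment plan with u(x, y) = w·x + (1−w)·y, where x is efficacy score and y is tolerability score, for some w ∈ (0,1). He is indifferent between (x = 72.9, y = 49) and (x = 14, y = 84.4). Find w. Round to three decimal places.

Indifference: w·72.9 + (1−w)·49 = w·14 + (1−w)·84.4.
w·(72.9−14) = (1−w)·(84.4−49), i.e. w·58.9 = (1−w)·35.4.
The marginal rate of substitution is 35.4/58.9, so w = 35.4/(58.9+35.4) = 0.375.

w = 0.375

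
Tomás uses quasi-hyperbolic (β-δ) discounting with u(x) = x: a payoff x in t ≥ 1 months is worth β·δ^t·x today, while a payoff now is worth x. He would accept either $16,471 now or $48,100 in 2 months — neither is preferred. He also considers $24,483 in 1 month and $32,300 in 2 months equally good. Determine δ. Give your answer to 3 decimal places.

Both payoffs in the second observation are in the future, so β drops out: δ^1·24483 = δ^2·32300 ⇒ δ = 24483/32300 = 0.75799.

δ ≈ 0.758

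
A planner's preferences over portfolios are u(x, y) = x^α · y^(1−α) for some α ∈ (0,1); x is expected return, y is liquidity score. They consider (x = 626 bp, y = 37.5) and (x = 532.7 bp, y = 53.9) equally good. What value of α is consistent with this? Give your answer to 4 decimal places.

α ≈ 0.6921

Indifference: 626^α · 37.5^(1−α) = 532.7^α · 53.9^(1−α).
(626/532.7)^α = (53.9/37.5)^(1−α); take logs: α·ln(626/532.7) = (1−α)·ln(53.9/37.5), i.e. α·0.1613920 = (1−α)·0.3627895.
Thus α·(0.5241815) = 0.3627895, so α = 0.3627895/0.5241815 ≈ 0.6921.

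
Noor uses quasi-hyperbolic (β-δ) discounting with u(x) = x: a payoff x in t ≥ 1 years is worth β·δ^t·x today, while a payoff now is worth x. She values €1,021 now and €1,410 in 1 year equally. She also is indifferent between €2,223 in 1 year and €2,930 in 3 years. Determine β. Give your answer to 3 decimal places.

The second indifference involves only future payoffs, so β cancels: β·δ^1·2223 = β·δ^3·2930, giving δ^2 = 2223/2930 = 0.75870, so δ = 0.87104.
The first indifference: 1021 = β·δ·1410, so β = 1021/(δ·1410) = 1021/(0.87104·1410) ≈ 0.831.

β ≈ 0.831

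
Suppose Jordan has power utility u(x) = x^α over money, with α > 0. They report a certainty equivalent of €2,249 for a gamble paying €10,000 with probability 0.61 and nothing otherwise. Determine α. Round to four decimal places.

The lottery's expected utility is 0.61·u(10000) + 0.39·u(0) = 0.61·10000^α (since u(0) = 0 for α > 0).
Equating: 2249^α = 0.61·10000^α, i.e. 0.2249^α = 0.61.
α = ln(0.61) / ln(2249/10000) = -0.4942963/-1.4920994 ≈ 0.3313.

α ≈ 0.3313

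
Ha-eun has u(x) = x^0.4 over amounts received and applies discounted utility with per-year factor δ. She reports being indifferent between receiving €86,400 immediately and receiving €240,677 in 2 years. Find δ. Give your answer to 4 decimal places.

δ ≈ 0.8147

Equating discounted utilities: u(86400) = δ^2·u(240677) ⇒ δ^2 = u(86400)/u(240677).
Since u(x) = x^0.4, δ^2 = (86400/240677)^0.4 = 0.35899^0.4 = 0.66379.
Taking the square root: δ = 0.66379^(1/2) ≈ 0.8147.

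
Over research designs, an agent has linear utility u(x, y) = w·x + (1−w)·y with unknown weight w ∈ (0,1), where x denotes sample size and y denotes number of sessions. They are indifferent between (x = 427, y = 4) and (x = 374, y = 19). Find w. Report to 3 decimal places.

w = 0.221

u(427,4) = u(374,19) means w·427 + (1−w)·4 = w·374 + (1−w)·19.
Rearranging, 53·w − 15·(1−w) = 0.
So w/(1−w) = 15/53 = 0.2830, giving w = 15/(53+15) = 0.221.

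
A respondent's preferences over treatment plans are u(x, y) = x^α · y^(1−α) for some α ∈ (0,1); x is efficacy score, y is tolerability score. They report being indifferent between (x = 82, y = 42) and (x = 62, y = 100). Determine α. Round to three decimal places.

Set the two utilities equal: 82^α·42^(1−α) = 62^α·100^(1−α).
Rearrange to (82/62)^α = (100/42)^(1−α) and take logs: α·0.279585 = (1−α)·0.867501.
So α/(1−α) = (0.867501)/(0.279585) = 3.102817, and α = 3.102817/4.102817 ≈ 0.756.

α ≈ 0.756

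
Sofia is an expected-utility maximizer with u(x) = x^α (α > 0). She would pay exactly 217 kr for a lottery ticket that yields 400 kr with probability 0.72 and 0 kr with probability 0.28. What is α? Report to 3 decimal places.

α ≈ 0.537

The lottery's expected utility is 0.72·u(400) + 0.28·u(0) = 0.72·400^α (since u(0) = 0 for α > 0).
Equating: 217^α = 0.72·400^α, i.e. 0.5425^α = 0.72.
α = ln(0.72) / ln(217/400) = -0.328504/-0.611567 ≈ 0.537.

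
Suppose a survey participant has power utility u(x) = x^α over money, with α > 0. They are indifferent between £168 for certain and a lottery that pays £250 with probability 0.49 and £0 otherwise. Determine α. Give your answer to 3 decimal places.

α ≈ 1.795

EU(lottery) = 0.49·250^α + 0.51·0 = 0.49·250^α.
Setting u(168) equal to that: 168^α = 0.49·250^α ⇒ (168/250)^α = 0.49.
α = ln(0.49) / ln(168/250) = -0.713350/-0.397497 ≈ 1.795.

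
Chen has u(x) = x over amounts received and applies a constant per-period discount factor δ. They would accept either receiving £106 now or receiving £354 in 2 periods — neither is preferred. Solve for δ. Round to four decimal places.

δ ≈ 0.5472

Equating discounted utilities: u(106) = δ^2·u(354) ⇒ δ^2 = u(106)/u(354).
With u(x) = x: δ^2 = 106/354 = 0.29944.
Hence δ = (0.29944)^(1/2) = 0.547207.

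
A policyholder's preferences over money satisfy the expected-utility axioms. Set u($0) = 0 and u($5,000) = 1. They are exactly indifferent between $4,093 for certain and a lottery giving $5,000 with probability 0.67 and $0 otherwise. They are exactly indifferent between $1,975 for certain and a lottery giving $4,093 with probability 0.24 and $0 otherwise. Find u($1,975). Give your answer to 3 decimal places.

First, u($4,093) = 0.67·u($5,000) + 0.33·u($0) = 0.67.
The second indifference gives u($1,975) = 0.24·u($4,093) + 0.76·u($0) = 0.24·0.67 + 0.76·0.00 = 0.1608.

0.161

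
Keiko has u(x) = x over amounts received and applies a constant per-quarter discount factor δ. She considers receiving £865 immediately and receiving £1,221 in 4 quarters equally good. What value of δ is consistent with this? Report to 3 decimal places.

The payoff in 4 quarters is discounted by δ^4, so u(865) = δ^4·u(1221) and δ^4 = u(865)/u(1221).
With u(x) = x: δ^4 = 865/1221 = 0.70844.
Taking the 4th root: δ = 0.70844^(1/4) ≈ 0.917.

δ ≈ 0.917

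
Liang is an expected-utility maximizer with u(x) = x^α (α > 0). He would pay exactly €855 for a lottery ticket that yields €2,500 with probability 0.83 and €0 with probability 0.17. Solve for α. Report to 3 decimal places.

α ≈ 0.174

The lottery's expected utility is 0.83·u(2500) + 0.17·u(0) = 0.83·2500^α (since u(0) = 0 for α > 0).
Indifference: 855^α = 0.83·2500^α, so (855/2500)^α = 0.83.
Taking logs: α·ln(855/2500) = ln(0.83), so α = -0.186330 / -1.072945 ≈ 0.174.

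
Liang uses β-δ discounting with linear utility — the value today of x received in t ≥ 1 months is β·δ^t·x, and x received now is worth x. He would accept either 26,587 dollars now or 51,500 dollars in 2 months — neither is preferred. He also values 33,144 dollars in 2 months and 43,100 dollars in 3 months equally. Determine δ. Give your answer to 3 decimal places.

From the later pair, β·δ^2·33144 = β·δ^3·43100; dividing through, δ = 33144/43100 = 0.76900.

δ ≈ 0.769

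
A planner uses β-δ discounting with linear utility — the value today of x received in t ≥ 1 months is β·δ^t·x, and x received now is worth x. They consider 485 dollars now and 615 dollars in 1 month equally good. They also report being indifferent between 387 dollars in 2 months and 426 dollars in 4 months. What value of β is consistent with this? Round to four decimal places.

β ≈ 0.8274

The second indifference involves only future payoffs, so β cancels: β·δ^2·387 = β·δ^4·426, giving δ^2 = 387/426 = 0.90845, so δ = 0.95313.
Now use the now-vs-future pair: 485 = β·δ·615 gives β = 485/(0.95313·615) ≈ 0.8274.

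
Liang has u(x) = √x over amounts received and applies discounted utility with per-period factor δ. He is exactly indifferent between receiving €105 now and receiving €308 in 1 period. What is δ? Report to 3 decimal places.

Equating discounted utilities: u(105) = δ·u(308) ⇒ δ = u(105)/u(308).
Since u(x) = √x, δ = √(105/308) = 0.58387.

δ ≈ 0.584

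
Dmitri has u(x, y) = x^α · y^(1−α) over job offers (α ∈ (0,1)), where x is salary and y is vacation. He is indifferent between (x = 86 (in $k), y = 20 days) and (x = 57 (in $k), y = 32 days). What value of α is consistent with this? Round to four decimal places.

α ≈ 0.5333

Indifference: 86^α · 20^(1−α) = 57^α · 32^(1−α).
Rearrange to (86/57)^α = (32/20)^(1−α) and take logs: α·0.4112960 = (1−α)·0.4700036.
Thus α·(0.8812996) = 0.4700036, so α = 0.4700036/0.8812996 ≈ 0.5333.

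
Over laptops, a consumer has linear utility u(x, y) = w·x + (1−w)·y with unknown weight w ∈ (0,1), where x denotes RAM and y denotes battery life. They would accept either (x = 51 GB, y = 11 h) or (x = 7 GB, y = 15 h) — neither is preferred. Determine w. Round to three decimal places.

Equating utilities: w·51 + (1−w)·11 = w·7 + (1−w)·15.
Collecting terms: w·44 = (1−w)·4.
Hence w = 4/(44+4) = 4/48 = 0.083.

w = 0.083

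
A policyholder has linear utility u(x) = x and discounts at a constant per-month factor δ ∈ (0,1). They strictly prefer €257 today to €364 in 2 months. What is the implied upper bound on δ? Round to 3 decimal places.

δ < 0.840

The preference means 257 > δ^2·364.
So δ^2 < 257/364 = 0.70604; taking the square root of both positive sides preserves the inequality.
δ < 0.70604^(1/2) = 0.840.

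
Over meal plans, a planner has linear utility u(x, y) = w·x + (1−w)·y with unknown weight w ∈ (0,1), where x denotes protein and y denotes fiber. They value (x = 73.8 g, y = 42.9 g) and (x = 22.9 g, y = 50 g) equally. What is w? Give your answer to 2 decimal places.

w = 0.12

Indifference: w·73.8 + (1−w)·42.9 = w·22.9 + (1−w)·50.
w·(73.8−22.9) = (1−w)·(50−42.9), i.e. w·50.9 = (1−w)·7.1.
The marginal rate of substitution is 7.1/50.9, so w = 7.1/(50.9+7.1) = 0.12.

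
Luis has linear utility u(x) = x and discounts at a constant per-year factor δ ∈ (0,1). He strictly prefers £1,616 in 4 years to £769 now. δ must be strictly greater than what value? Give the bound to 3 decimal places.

δ > 0.831

Comparing present values: 769 < δ^4·1616.
Dividing by 1616: δ^4 > 0.47587. Both sides are positive, so the 4th root keeps the direction.
δ > (769/1616)^(1/4) ≈ 0.831.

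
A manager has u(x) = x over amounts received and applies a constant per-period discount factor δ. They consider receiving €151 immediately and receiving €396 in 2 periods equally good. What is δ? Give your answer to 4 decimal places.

δ ≈ 0.6175

Equating discounted utilities: u(151) = δ^2·u(396) ⇒ δ^2 = u(151)/u(396).
With u(x) = x: δ^2 = 151/396 = 0.38131.
Hence δ = (0.38131)^(1/2) = 0.617506.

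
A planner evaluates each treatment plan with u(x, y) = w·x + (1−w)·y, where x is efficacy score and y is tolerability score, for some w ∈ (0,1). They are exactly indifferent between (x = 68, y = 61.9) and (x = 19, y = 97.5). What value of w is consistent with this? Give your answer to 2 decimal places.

w = 0.42

Indifference: w·68 + (1−w)·61.9 = w·19 + (1−w)·97.5.
Collecting terms: w·49 = (1−w)·35.6.
So w/(1−w) = 35.6/49 = 0.7265, giving w = 35.6/(49+35.6) = 0.42.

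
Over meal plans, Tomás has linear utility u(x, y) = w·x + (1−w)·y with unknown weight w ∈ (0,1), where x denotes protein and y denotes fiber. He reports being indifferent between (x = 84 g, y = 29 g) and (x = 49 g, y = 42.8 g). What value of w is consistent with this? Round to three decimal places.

Equating utilities: w·84 + (1−w)·29 = w·49 + (1−w)·42.8.
w·(84−49) = (1−w)·(42.8−29), i.e. w·35 = (1−w)·13.8.
Hence w = 13.8/(35+13.8) = 13.8/48.8 = 0.283.

w = 0.283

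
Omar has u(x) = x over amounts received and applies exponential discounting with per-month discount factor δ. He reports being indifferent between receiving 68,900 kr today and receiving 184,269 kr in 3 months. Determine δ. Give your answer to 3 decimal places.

δ ≈ 0.720

Indifference means u(68900) = δ^3 · u(184269), so δ^3 = u(68900)/u(184269).
With u(x) = x: δ^3 = 68900/184269 = 0.37391.
So δ = 0.37391^(1/3) ≈ 0.720.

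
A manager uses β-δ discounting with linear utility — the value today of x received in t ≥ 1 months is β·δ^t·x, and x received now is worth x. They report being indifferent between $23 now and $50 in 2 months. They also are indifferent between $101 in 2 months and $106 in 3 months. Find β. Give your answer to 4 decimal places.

From the later pair, β·δ^2·101 = β·δ^3·106; dividing through, δ = 101/106 = 0.95283.
Now use the now-vs-future pair: 23 = β·δ^2·50 gives β = 23/(0.90789·50) ≈ 0.5067.

β ≈ 0.5067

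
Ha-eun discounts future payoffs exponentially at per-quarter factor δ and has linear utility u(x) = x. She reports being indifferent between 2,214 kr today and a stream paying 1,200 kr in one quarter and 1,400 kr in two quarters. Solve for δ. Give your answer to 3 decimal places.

The stream is worth 1200δ + 1400δ² today, so 1200δ + 1400δ² = 2214.
So 1400δ² + 1200δ − 2214 = 0.
The positive root is δ = [−1200 + √(1200² + 4·1400·2214)] / (2·1400) = (−1200 + 3720.000)/2800 ≈ 0.900.

δ ≈ 0.900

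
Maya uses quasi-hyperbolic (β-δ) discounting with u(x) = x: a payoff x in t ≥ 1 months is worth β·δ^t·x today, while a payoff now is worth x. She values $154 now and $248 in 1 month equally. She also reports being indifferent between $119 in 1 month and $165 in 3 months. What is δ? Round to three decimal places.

Both payoffs in the second observation are in the future, so β drops out: δ^1·119 = δ^3·165 ⇒ δ^2 = 119/165 = 0.72121, so δ = 0.84924.

δ ≈ 0.849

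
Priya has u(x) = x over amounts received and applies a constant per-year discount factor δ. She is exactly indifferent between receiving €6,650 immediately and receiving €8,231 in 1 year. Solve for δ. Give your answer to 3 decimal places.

The payoff in 1 year is discounted by δ, so u(6650) = δ·u(8231) and δ = u(6650)/u(8231).
With u(x) = x: δ = 6650/8231 = 0.80792.

δ ≈ 0.808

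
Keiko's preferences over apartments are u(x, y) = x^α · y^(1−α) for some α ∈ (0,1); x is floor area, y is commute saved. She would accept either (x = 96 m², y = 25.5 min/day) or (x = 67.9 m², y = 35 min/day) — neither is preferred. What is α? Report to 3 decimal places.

α ≈ 0.478

Set the two utilities equal: 96^α·25.5^(1−α) = 67.9^α·35^(1−α).
Rearrange to (96/67.9)^α = (35/25.5)^(1−α) and take logs: α·0.346312 = (1−α)·0.316670.
With A = 0.346312 and B = 0.316670: α·A = (1−α)·B, so α = B/(A+B) = 0.316670/0.662982 ≈ 0.478.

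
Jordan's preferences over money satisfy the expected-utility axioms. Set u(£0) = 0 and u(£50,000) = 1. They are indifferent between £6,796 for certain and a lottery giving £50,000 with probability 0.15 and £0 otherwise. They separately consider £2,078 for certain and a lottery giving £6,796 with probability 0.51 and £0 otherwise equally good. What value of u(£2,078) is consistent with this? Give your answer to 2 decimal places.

From the first indifference, u(£6,796) = 0.15·u(£50,000) + 0.85·u(£0) = 0.15·1 + 0.85·0 = 0.15.
The second indifference gives u(£2,078) = 0.51·u(£6,796) + 0.49·u(£0) = 0.51·0.15 + 0.49·0.00 = 0.0765.

0.08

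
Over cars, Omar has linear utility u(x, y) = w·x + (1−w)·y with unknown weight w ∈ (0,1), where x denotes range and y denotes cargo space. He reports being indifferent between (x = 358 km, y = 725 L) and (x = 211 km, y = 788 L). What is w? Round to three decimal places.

w = 0.300

u(358,725) = u(211,788) means w·358 + (1−w)·725 = w·211 + (1−w)·788.
Rearranging, 147·w − 63·(1−w) = 0.
The marginal rate of substitution is 63/147, so w = 63/(147+63) = 0.300.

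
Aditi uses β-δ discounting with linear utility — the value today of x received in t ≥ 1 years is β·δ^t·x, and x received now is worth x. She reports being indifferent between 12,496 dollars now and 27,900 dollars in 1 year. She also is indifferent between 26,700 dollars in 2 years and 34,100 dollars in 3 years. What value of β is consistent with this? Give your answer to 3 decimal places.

β ≈ 0.572

The second indifference involves only future payoffs, so β cancels: β·δ^2·26700 = β·δ^3·34100, giving δ = 26700/34100 = 0.78299.
The first indifference: 12496 = β·δ·27900, so β = 12496/(δ·27900) = 12496/(0.78299·27900) ≈ 0.572.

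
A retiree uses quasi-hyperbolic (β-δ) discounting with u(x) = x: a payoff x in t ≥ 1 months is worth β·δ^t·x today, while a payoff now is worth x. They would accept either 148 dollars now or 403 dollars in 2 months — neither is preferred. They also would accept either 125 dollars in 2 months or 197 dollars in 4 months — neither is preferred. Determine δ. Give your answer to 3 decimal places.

δ ≈ 0.797

From the later pair, β·δ^2·125 = β·δ^4·197; dividing through, δ^2 = 125/197 = 0.63452, so δ = 0.79657.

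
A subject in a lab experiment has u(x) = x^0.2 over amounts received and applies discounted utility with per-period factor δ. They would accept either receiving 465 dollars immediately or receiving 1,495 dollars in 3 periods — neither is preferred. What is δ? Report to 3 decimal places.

δ ≈ 0.925

Equating discounted utilities: u(465) = δ^3·u(1495) ⇒ δ^3 = u(465)/u(1495).
With u(x) = x^0.2: δ^3 = 465^0.2/1495^0.2 = (465/1495)^0.2 = 0.79170.
Hence δ = (0.79170)^(1/3) = 0.92510.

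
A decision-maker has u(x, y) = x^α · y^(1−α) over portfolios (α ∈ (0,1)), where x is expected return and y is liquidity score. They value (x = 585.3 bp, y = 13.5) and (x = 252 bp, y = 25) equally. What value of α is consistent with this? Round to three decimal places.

α ≈ 0.422

Indifference: 585.3^α · 13.5^(1−α) = 252^α · 25^(1−α).
Taking logs: α·ln 585.3 + (1−α)·ln 13.5 = α·ln 252 + (1−α)·ln 25, i.e. α·0.842695 = (1−α)·0.616186.
Thus α·(1.458881) = 0.616186, so α = 0.616186/1.458881 ≈ 0.422.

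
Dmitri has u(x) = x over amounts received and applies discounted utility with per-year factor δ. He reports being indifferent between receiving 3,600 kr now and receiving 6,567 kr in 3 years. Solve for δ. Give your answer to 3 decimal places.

δ ≈ 0.818

The payoff in 3 years is discounted by δ^3, so u(3600) = δ^3·u(6567) and δ^3 = u(3600)/u(6567).
With u(x) = x: δ^3 = 3600/6567 = 0.54820.
Taking the cube root: δ = 0.54820^(1/3) ≈ 0.818.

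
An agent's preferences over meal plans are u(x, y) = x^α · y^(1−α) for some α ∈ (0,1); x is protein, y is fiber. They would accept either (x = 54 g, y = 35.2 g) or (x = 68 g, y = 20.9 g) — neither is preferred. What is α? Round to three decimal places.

α ≈ 0.693

The Cobb–Douglas utilities coincide, so 54^α·35.2^(1−α) = 68^α·20.9^(1−α).
Taking logs: α·ln 54 + (1−α)·ln 35.2 = α·ln 68 + (1−α)·ln 20.9, i.e. α·-0.230524 = (1−α)·-0.521297.
Thus α·(-0.751821) = -0.521297, so α = -0.521297/-0.751821 ≈ 0.693.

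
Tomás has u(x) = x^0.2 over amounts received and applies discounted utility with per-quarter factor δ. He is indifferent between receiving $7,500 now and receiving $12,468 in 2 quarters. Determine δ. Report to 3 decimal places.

δ ≈ 0.950

The payoff in 2 quarters is discounted by δ^2, so u(7500) = δ^2·u(12468) and δ^2 = u(7500)/u(12468).
Since u(x) = x^0.2, δ^2 = (7500/12468)^0.2 = 0.60154^0.2 = 0.90334.
Taking the square root: δ = 0.90334^(1/2) ≈ 0.950.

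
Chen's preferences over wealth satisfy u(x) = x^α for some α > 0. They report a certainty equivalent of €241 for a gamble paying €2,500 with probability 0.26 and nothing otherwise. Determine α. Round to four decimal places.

The lottery's expected utility is 0.26·u(2500) + 0.74·u(0) = 0.26·2500^α (since u(0) = 0 for α > 0).
Indifference: 241^α = 0.26·2500^α, so (241/2500)^α = 0.26.
Take logs: α = ln 0.26 / ln(241/2500) ≈ 0.575857.

α ≈ 0.5759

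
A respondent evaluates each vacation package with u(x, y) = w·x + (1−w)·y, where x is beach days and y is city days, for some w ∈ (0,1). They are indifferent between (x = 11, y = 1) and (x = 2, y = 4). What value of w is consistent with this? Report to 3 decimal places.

w = 0.250

Indifference: w·11 + (1−w)·1 = w·2 + (1−w)·4.
Collecting terms: w·9 = (1−w)·3.
The marginal rate of substitution is 3/9, so w = 3/(9+3) = 0.250.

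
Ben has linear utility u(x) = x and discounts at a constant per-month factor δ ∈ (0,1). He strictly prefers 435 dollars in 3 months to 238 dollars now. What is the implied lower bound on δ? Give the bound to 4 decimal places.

Under u(x) = x this choice says 238 < δ^3·435.
So δ^3 > 238/435 = 0.54713; taking the cube root of both positive sides preserves the inequality.
δ > (238/435)^(1/3) ≈ 0.8179.

δ > 0.8179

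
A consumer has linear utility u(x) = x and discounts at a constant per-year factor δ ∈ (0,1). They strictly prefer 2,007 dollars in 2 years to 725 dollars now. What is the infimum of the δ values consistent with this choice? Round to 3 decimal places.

δ > 0.601

The preference means 725 < δ^2·2007.
Dividing by 2007: δ^2 > 0.36124. Both sides are positive, so the square root keeps the direction.
δ > (725/2007)^(1/2) ≈ 0.601.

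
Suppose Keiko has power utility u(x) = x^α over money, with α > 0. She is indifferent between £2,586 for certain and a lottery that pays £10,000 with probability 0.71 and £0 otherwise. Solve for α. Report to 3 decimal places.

α ≈ 0.253

EU(lottery) = 0.71·10000^α + 0.29·0 = 0.71·10000^α.
Equating: 2586^α = 0.71·10000^α, i.e. 0.2586^α = 0.71.
Taking logs: α·ln(2586/10000) = ln(0.71), so α = -0.342490 / -1.352473 ≈ 0.253.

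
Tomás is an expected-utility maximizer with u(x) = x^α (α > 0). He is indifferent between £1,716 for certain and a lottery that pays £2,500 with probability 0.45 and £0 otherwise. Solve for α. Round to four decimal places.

The lottery's expected utility is 0.45·u(2500) + 0.55·u(0) = 0.45·2500^α (since u(0) = 0 for α > 0).
Equating: 1716^α = 0.45·2500^α, i.e. 0.6864^α = 0.45.
α = ln(0.45) / ln(1716/2500) = -0.7985077/-0.3762947 ≈ 2.1220.

α ≈ 2.1220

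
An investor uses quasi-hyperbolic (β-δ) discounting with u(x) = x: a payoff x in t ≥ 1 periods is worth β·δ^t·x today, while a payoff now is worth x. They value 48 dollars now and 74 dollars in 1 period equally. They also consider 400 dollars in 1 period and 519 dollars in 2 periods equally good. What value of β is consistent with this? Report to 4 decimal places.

Both payoffs in the second observation are in the future, so β drops out: δ^1·400 = δ^2·519 ⇒ δ = 400/519 = 0.77071.
The first indifference: 48 = β·δ·74, so β = 48/(δ·74) = 48/(0.77071·74) ≈ 0.8416.

β ≈ 0.8416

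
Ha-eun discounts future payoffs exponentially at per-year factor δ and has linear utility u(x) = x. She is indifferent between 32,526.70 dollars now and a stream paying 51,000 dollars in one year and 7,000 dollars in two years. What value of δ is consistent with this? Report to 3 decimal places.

The stream is worth 51000δ + 7000δ² today, so 51000δ + 7000δ² = 32526.70.
That is, 7000δ² + 51000δ − 32526.70 = 0, a quadratic in δ.
By the quadratic formula (taking the positive root), δ = (−51000 + √3511747600.00) / 14000 ≈ 0.590.

δ ≈ 0.590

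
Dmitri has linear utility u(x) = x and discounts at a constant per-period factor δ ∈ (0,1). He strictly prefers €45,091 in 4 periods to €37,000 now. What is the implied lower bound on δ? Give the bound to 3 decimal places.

δ > 0.952

Under u(x) = x this choice says 37000 < δ^4·45091.
Hence δ^4 > 37000/45091 = 0.82056, and x ↦ x^(1/4) is increasing on (0,∞).
δ > 0.82056^(1/4) = 0.952.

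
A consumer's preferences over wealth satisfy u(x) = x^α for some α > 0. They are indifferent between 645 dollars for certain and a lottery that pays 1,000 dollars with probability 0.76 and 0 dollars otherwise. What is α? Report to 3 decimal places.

The lottery's expected utility is 0.76·u(1000) + 0.24·u(0) = 0.76·1000^α (since u(0) = 0 for α > 0).
Setting u(645) equal to that: 645^α = 0.76·1000^α ⇒ (645/1000)^α = 0.76.
α = ln(0.76) / ln(645/1000) = -0.274437/-0.438505 ≈ 0.626.

α ≈ 0.626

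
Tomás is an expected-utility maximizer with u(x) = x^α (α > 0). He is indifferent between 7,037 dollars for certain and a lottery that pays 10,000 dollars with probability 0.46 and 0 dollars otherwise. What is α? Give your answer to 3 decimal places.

α ≈ 2.210

The lottery's expected utility is 0.46·u(10000) + 0.54·u(0) = 0.46·10000^α (since u(0) = 0 for α > 0).
Equating: 7037^α = 0.46·10000^α, i.e. 0.7037^α = 0.46.
α = ln(0.46) / ln(7037/10000) = -0.776529/-0.351403 ≈ 2.210.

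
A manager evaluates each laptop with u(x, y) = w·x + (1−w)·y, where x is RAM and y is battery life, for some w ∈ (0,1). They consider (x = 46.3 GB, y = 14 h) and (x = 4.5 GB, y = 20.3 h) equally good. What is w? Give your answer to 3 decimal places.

w = 0.131

Equating utilities: w·46.3 + (1−w)·14 = w·4.5 + (1−w)·20.3.
Collecting terms: w·41.8 = (1−w)·6.3.
Hence w = 6.3/(41.8+6.3) = 6.3/48.1 = 0.131.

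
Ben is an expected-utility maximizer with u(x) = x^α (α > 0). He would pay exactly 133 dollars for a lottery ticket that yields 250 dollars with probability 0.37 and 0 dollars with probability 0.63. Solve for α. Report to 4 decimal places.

The lottery's expected utility is 0.37·u(250) + 0.63·u(0) = 0.37·250^α (since u(0) = 0 for α > 0).
Indifference: 133^α = 0.37·250^α, so (133/250)^α = 0.37.
Take logs: α = ln 0.37 / ln(133/250) ≈ 1.575398.

α ≈ 1.5754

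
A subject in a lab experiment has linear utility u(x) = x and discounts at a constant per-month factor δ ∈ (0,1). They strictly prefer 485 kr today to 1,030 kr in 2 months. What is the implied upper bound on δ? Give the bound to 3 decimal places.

δ < 0.686

Under u(x) = x this choice says 485 > δ^2·1030.
Hence δ^2 < 485/1030 = 0.47087, and x ↦ x^(1/2) is increasing on (0,∞).
δ < 0.47087^(1/2) = 0.686.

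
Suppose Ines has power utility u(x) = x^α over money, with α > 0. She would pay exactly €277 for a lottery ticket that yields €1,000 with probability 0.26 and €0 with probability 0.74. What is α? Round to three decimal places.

α ≈ 1.049

Since u(0) = 0, the lottery's EU is 0.26·1000^α.
Setting u(277) equal to that: 277^α = 0.26·1000^α ⇒ (277/1000)^α = 0.26.
Take logs: α = ln 0.26 / ln(277/1000) ≈ 1.04934.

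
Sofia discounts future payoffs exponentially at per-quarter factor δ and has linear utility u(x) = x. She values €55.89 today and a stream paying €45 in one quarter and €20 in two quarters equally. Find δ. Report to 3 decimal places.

Present value of the stream is 45·δ + 20·δ². Indifference gives 45δ + 20δ² = 55.89.
Rearranged: 20δ² + 45δ − 55.89 = 0.
The positive root is δ = [−45 + √(45² + 4·20·55.89)] / (2·20) = (−45 + 80.599)/40 ≈ 0.890.

δ ≈ 0.890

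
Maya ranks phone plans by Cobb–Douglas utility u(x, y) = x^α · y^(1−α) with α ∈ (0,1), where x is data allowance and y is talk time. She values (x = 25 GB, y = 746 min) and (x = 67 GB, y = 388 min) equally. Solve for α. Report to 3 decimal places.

α ≈ 0.399

The Cobb–Douglas utilities coincide, so 25^α·746^(1−α) = 67^α·388^(1−α).
Taking logs: α·ln 25 + (1−α)·ln 746 = α·ln 67 + (1−α)·ln 388, i.e. α·-0.985817 = (1−α)·-0.653720.
So α/(1−α) = (-0.653720)/(-0.985817) = 0.663125, and α = 0.663125/1.663125 ≈ 0.399.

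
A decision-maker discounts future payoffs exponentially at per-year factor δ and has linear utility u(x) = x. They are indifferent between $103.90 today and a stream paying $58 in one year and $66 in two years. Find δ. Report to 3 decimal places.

The stream is worth 58δ + 66δ² today, so 58δ + 66δ² = 103.90.
That is, 66δ² + 58δ − 103.90 = 0, a quadratic in δ.
By the quadratic formula (taking the positive root), δ = (−58 + √30793.60) / 132 ≈ 0.890.

δ ≈ 0.890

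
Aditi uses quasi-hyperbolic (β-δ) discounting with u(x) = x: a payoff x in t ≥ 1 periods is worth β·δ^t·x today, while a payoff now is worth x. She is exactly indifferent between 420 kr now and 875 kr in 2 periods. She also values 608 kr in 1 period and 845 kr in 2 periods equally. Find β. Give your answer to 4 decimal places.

Both payoffs in the second observation are in the future, so β drops out: δ^1·608 = δ^2·845 ⇒ δ = 608/845 = 0.71953.
Substituting δ into 420 = β·δ^2·875: β = 420/(453.004) ≈ 0.9271.

β ≈ 0.9271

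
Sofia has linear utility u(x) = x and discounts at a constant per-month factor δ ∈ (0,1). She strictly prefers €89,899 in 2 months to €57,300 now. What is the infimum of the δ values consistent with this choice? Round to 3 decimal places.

Under u(x) = x this choice says 57300 < δ^2·89899.
So δ^2 > 57300/89899 = 0.63738; taking the square root of both positive sides preserves the inequality.
δ > (57300/89899)^(1/2) ≈ 0.798.

δ > 0.798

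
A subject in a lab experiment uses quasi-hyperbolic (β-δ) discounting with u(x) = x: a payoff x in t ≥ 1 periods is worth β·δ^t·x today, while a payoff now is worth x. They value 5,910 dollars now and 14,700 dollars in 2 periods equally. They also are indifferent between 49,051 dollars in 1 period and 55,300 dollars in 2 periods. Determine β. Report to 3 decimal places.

β ≈ 0.511

Both payoffs in the second observation are in the future, so β drops out: δ^1·49051 = δ^2·55300 ⇒ δ = 49051/55300 = 0.88700.
Now use the now-vs-future pair: 5910 = β·δ^2·14700 gives β = 5910/(0.78677·14700) ≈ 0.511.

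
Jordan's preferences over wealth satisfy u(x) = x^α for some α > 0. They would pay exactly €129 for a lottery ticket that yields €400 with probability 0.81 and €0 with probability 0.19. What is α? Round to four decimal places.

EU(lottery) = 0.81·400^α + 0.19·0 = 0.81·400^α.
Equating: 129^α = 0.81·400^α, i.e. 0.3225^α = 0.81.
Take logs: α = ln 0.81 / ln(129/400) ≈ 0.186207.

α ≈ 0.1862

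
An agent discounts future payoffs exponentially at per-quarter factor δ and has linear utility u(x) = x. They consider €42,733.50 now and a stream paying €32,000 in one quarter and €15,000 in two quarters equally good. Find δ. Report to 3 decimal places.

δ ≈ 0.930

The stream is worth 32000δ + 15000δ² today, so 32000δ + 15000δ² = 42733.50.
So 15000δ² + 32000δ − 42733.50 = 0.
By the quadratic formula (taking the positive root), δ = (−32000 + √3588010000.00) / 30000 ≈ 0.930.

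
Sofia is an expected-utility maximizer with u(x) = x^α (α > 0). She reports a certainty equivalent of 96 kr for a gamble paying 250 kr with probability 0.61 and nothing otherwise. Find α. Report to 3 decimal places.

α ≈ 0.516

EU(lottery) = 0.61·250^α + 0.39·0 = 0.61·250^α.
Indifference: 96^α = 0.61·250^α, so (96/250)^α = 0.61.
Take logs: α = ln 0.61 / ln(96/250) ≈ 0.51645.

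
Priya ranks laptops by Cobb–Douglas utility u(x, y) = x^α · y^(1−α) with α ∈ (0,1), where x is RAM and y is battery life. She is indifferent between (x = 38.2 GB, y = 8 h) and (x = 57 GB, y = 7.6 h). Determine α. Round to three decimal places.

Indifference: 38.2^α · 8^(1−α) = 57^α · 7.6^(1−α).
(38.2/57)^α = (7.6/8)^(1−α); take logs: α·ln(38.2/57) = (1−α)·ln(7.6/8), i.e. α·-0.400216 = (1−α)·-0.051293.
So α/(1−α) = (-0.051293)/(-0.400216) = 0.128163, and α = 0.128163/1.128163 ≈ 0.114.

α ≈ 0.114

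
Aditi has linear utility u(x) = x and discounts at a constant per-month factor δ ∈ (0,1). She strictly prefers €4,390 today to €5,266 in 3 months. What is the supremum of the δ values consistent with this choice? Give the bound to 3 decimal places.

δ < 0.941

The preference means 4390 > δ^3·5266.
So δ^3 < 4390/5266 = 0.83365; taking the cube root of both positive sides preserves the inequality.
δ < 0.83365^(1/3) = 0.941.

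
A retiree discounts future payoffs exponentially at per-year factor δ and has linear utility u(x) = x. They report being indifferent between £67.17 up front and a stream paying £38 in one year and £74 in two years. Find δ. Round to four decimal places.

Present value of the stream is 38·δ + 74·δ². Indifference gives 38δ + 74δ² = 67.17.
So 74δ² + 38δ − 67.17 = 0.
The positive root is δ = [−38 + √(38² + 4·74·67.17)] / (2·74) = (−38 + 146.035)/148 ≈ 0.7300.

δ ≈ 0.7300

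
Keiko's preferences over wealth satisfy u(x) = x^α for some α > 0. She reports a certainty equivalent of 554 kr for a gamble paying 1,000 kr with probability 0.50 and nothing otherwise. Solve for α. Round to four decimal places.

α ≈ 1.1737

The lottery's expected utility is 0.50·u(1000) + 0.50·u(0) = 0.50·1000^α (since u(0) = 0 for α > 0).
Equating: 554^α = 0.50·1000^α, i.e. 0.5540^α = 0.50.
α = ln(0.50) / ln(554/1000) = -0.6931472/-0.5905906 ≈ 1.1737.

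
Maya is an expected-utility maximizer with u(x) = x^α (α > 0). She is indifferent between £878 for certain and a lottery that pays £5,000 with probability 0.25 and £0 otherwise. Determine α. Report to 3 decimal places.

α ≈ 0.797

EU(lottery) = 0.25·5000^α + 0.75·0 = 0.25·5000^α.
Setting u(878) equal to that: 878^α = 0.25·5000^α ⇒ (878/5000)^α = 0.25.
Taking logs: α·ln(878/5000) = ln(0.25), so α = -1.386294 / -1.739547 ≈ 0.797.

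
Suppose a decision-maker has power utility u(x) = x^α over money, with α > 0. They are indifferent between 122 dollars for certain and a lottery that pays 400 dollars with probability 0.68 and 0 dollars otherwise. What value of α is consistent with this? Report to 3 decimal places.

α ≈ 0.325

Since u(0) = 0, the lottery's EU is 0.68·400^α.
Setting u(122) equal to that: 122^α = 0.68·400^α ⇒ (122/400)^α = 0.68.
Taking logs: α·ln(122/400) = ln(0.68), so α = -0.385662 / -1.187444 ≈ 0.325.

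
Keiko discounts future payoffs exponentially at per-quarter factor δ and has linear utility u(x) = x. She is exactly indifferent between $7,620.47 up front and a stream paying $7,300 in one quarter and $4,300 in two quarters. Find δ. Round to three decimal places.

δ ≈ 0.730

Equating present values: 7620.47 = 7300δ + 4300δ².
That is, 4300δ² + 7300δ − 7620.47 = 0, a quadratic in δ.
The positive root is δ = [−7300 + √(7300² + 4·4300·7620.47)] / (2·4300) = (−7300 + 13578.000)/8600 ≈ 0.730.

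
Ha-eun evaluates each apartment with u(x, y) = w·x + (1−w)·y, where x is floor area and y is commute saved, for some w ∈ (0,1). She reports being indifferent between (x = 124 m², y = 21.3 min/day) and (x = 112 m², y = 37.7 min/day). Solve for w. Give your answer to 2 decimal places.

w = 0.58

Indifference: w·124 + (1−w)·21.3 = w·112 + (1−w)·37.7.
Collecting terms: w·12 = (1−w)·16.4.
Hence w = 16.4/(12+16.4) = 16.4/28.4 = 0.58.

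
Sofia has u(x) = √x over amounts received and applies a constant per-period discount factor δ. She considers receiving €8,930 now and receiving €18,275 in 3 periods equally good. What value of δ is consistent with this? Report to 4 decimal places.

δ ≈ 0.8875

Equating discounted utilities: u(8930) = δ^3·u(18275) ⇒ δ^3 = u(8930)/u(18275).
With u(x) = √x: δ^3 = √8930/√18275 = √(8930/18275) = 0.69903.
Taking the cube root: δ = 0.69903^(1/3) ≈ 0.8875.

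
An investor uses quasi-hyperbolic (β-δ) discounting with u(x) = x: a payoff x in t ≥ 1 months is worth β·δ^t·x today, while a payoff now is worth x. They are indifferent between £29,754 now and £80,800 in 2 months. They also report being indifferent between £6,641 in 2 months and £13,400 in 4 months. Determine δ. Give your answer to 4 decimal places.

Both payoffs in the second observation are in the future, so β drops out: δ^2·6641 = δ^4·13400 ⇒ δ^2 = 6641/13400 = 0.49560, so δ = 0.70399.

δ ≈ 0.7040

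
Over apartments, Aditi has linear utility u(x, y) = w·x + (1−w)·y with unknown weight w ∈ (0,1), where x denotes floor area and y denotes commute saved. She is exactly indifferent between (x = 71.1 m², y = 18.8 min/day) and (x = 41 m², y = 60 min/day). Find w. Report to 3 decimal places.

w = 0.578

Indifference: w·71.1 + (1−w)·18.8 = w·41 + (1−w)·60.
Collecting terms: w·30.1 = (1−w)·41.2.
The marginal rate of substitution is 41.2/30.1, so w = 41.2/(30.1+41.2) = 0.578.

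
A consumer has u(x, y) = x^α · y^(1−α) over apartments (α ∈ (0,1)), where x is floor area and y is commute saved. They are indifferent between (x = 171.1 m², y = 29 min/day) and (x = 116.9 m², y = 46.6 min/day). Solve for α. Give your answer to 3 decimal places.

α ≈ 0.555

The Cobb–Douglas utilities coincide, so 171.1^α·29^(1−α) = 116.9^α·46.6^(1−α).
(171.1/116.9)^α = (46.6/29)^(1−α); take logs: α·ln(171.1/116.9) = (1−α)·ln(46.6/29), i.e. α·0.380929 = (1−α)·0.474305.
So α/(1−α) = (0.474305)/(0.380929) = 1.245127, and α = 1.245127/2.245127 ≈ 0.555.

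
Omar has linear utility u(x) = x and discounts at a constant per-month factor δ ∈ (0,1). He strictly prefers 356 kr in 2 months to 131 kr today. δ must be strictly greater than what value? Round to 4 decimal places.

δ > 0.6066

Under u(x) = x this choice says 131 < δ^2·356.
Hence δ^2 > 131/356 = 0.36798, and x ↦ x^(1/2) is increasing on (0,∞).
δ > 0.36798^(1/2) = 0.6066.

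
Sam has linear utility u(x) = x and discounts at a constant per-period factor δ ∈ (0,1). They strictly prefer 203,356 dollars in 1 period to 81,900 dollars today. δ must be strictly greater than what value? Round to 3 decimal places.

δ > 0.403

Comparing present values: 81900 < δ·203356.
So δ > 81900/203356 = 0.40274.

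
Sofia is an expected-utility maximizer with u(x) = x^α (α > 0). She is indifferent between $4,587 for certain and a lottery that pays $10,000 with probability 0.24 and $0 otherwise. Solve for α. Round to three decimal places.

α ≈ 1.831

The lottery's expected utility is 0.24·u(10000) + 0.76·u(0) = 0.24·10000^α (since u(0) = 0 for α > 0).
Setting u(4587) equal to that: 4587^α = 0.24·10000^α ⇒ (4587/10000)^α = 0.24.
Take logs: α = ln 0.24 / ln(4587/10000) ≈ 1.83114.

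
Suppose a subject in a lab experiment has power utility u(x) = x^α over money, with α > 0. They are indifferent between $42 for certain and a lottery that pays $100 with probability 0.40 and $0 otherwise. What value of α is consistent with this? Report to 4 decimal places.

α ≈ 1.0562

Since u(0) = 0, the lottery's EU is 0.40·100^α.
Indifference: 42^α = 0.40·100^α, so (42/100)^α = 0.40.
α = ln(0.40) / ln(42/100) = -0.9162907/-0.8675006 ≈ 1.0562.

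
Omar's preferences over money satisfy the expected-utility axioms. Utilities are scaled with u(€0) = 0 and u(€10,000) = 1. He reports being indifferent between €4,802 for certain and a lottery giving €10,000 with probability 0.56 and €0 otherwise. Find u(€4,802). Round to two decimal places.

0.56

By the standard-gamble method, u(€4,802) is just the indifference probability on the best outcome: 0.56.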